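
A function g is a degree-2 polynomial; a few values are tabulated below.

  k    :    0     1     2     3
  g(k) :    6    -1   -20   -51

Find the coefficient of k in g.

Write g(k) = ak² + bk + c; the 4 given values yield a linear system in the 3 coefficients.
Solving, g(k) = -6k² - k + 6.
The coefficient of k is -1.

-1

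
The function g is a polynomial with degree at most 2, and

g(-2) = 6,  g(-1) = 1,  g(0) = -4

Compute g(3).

-19

First differences: -5, -5.
Level-1 differences are constant, so g has degree 1.
Fitting a degree-1 polynomial gives g(t) = -5t - 4.
Then g(3) = -19.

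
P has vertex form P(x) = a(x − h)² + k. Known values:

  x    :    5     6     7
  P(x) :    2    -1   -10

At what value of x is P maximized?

First differences -3, -9; second difference -6 = 2a, so a = -3.
Expanding, the x-coefficient is −2ah = 6h; matching it to the data gives h = 5, and then k = 2.
So P(x) = -3(x − 5)² + 2.
Hence h = 5.

5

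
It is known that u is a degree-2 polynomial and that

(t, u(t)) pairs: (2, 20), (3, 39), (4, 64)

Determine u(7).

175

Write u(t) = at² + bt + c; the 3 given values yield a linear system in the 3 coefficients.
Solving, u(t) = 3t² + 4t.
Then u(7) = 175.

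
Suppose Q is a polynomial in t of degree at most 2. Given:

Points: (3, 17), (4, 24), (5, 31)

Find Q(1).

Write Q(t) = at² + bt + c; the 3 given values yield a linear system in the 3 coefficients.
Solving, the leading coefficient vanishes, and Q(t) = 7t - 4.
Then Q(1) = 3.

3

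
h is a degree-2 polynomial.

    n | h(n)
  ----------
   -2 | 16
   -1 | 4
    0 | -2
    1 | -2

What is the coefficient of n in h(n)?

-3

First differences: -12, -6, 0. Second differences: 6, 6.
Level-2 differences are constant, so h has degree 2.
Fitting a degree-2 polynomial gives h(n) = 3n² - 3n - 2.
The coefficient of n is -3.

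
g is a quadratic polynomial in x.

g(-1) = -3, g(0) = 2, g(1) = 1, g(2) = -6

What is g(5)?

-63

Write g(x) = ax² + bx + c; the 4 given values yield a linear system in the 3 coefficients.
Solving, g(x) = -3x² + 2x + 2.
Then g(5) = -63.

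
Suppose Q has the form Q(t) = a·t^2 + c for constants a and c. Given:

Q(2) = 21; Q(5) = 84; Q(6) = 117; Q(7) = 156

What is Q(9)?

From Q(2) = 21 and Q(5) = 84: 4a + c = 21 and 25a + c = 84.
Subtracting: 21a = 63, so a = 3; then c = 21 − 3·4 = 9.
So Q(t) = 3t² + 9, and Q(9) = 252.

252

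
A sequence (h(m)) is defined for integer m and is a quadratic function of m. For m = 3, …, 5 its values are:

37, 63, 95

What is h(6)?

Write h(m) = am² + bm + c; the 3 given values yield a linear system in the 3 coefficients.
Solving, h(m) = 3m² + 5m - 5.
Then h(6) = 133.

133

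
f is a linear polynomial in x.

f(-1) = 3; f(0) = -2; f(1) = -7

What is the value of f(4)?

First differences: -5, -5.
Level-1 differences are constant, so f has degree 1.
Fitting a degree-1 polynomial gives f(x) = -5x - 2.
Then f(4) = -22.

-22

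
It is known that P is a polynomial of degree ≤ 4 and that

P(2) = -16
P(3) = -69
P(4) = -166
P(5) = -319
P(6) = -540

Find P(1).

Write P(t) = at^4 + bt³ + ct² + dt + e; the 5 given values yield a linear system in the 5 coefficients.
Solving, the leading coefficient vanishes, and P(t) = -2t³ - 4t² + 5t + 6.
Then P(1) = 5.

5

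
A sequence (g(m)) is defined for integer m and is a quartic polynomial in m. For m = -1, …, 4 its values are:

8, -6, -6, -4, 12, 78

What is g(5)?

254

First differences: -14, 0, 2, 16, 66. Second differences: 14, 2, 14, 50. Third differences: -12, 12, 36. Fourth differences: 24, 24.
Level-4 differences are constant, so g has degree 4.
Extending the table by one column gives the next first difference 176, so g(5) = 78 + 176 = 254.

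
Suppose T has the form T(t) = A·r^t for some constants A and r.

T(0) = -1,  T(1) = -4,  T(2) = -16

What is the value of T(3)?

-64

Consecutive ratio: -4/(-1) = 4, and -16/(-4) = 4, so r = 4.
Then A·4^0 = -1 gives A = -1, and T(t) = -1·4^t.
T(3) = -1·4^3 = -64.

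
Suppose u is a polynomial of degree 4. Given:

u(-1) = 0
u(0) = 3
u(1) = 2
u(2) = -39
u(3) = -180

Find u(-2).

Write u(m) = am^4 + bm³ + cm² + dm + e; the 5 given values yield a linear system in the 5 coefficients.
Solving, u(m) = -m^4 - 4m³ - m² + 5m + 3.
Then u(-2) = 5.

5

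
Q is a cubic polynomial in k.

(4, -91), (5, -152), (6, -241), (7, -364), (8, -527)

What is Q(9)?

First differences: -61, -89, -123, -163. Second differences: -28, -34, -40. Third differences: -6, -6.
Level-3 differences are constant, so Q has degree 3.
Fitting a degree-3 polynomial gives Q(k) = -k³ + k² - 9k - 7.
Then Q(9) = -736.

-736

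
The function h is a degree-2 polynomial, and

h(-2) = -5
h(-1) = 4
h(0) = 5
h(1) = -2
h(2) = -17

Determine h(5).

-110

First differences: 9, 1, -7, -15. Second differences: -8, -8, -8.
Level-2 differences are constant, so h has degree 2.
Fitting a degree-2 polynomial gives h(x) = -4x² - 3x + 5.
Then h(5) = -110.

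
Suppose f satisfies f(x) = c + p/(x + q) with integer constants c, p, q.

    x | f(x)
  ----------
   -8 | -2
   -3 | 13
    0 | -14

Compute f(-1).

-23

(f(x) − c)(x + q) = p for each data point; the three points give a linear system in c and q, then p follows.
Solving: c = -5, q = 2, p = -18, so f(x) = -5 − 18/(x + 2).
Then f(-1) = -5 − 18/1 = -23.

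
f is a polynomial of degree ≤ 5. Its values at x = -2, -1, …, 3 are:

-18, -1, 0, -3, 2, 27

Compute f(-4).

First differences: 17, 1, -3, 5, 25. Second differences: -16, -4, 8, 20. Third differences: 12, 12, 12.
Level-3 differences are constant, so f has degree 3.
Fitting a degree-3 polynomial gives f(x) = 2x³ - 2x² - 3x.
Then f(-4) = -148.

-148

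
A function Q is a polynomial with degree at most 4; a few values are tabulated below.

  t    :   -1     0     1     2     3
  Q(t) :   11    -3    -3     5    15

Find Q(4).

First differences: -14, 0, 8, 10. Second differences: 14, 8, 2. Third differences: -6, -6.
Level-3 differences are constant, so Q has degree 3.
Fitting a degree-3 polynomial gives Q(t) = -t³ + 7t² - 6t - 3.
Then Q(4) = 21.

21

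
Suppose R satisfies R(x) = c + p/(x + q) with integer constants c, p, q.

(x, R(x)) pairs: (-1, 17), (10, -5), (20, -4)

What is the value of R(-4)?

(R(x) − c)(x + q) = p for each data point; the three points give a linear system in c and q, then p follows.
Solving: c = -3, q = 0, p = -20, so R(x) = -3 − 20/(x + 0).
Then R(-4) = -3 − 20/(-4) = 2.

2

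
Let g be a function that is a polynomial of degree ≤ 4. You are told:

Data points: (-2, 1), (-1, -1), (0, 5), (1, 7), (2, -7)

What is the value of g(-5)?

Write g(x) = ax^4 + bx³ + cx² + dx + e; the 5 given values yield a linear system in the 5 coefficients.
Solving, the leading coefficient vanishes, and g(x) = -2x³ - 2x² + 6x + 5.
Then g(-5) = 175.

175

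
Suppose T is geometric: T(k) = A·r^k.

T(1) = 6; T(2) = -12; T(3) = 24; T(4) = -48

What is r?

Consecutive ratio: -12/6 = -2, and 24/(-12) = -2, so r = -2.
Then A·(-2)^1 = 6 gives A = -3, and T(k) = -3·(-2)^k.

-2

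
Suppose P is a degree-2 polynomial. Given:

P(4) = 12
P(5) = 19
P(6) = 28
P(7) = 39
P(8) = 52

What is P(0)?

4

Write P(x) = ax² + bx + c; the 5 given values yield a linear system in the 3 coefficients.
Solving, P(x) = x² - 2x + 4.
The constant term is P(0) = 4.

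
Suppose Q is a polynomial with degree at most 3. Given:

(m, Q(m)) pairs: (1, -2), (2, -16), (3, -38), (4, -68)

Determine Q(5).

-106

Write Q(m) = am³ + bm² + cm + d; the 4 given values yield a linear system in the 4 coefficients.
Solving, the leading coefficient vanishes, and Q(m) = -4m² - 2m + 4.
Then Q(5) = -106.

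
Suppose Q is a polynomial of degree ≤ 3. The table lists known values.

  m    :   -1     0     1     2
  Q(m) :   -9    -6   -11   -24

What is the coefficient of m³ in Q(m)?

0

Write Q(m) = am³ + bm² + cm + d; the 4 given values yield a linear system in the 4 coefficients.
Solving, the leading coefficient vanishes, and Q(m) = -4m² - m - 6.
The coefficient of m³ is 0.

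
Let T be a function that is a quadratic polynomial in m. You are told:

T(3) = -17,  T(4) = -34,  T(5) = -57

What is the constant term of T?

-2

Write T(m) = am² + bm + c; the 3 given values yield a linear system in the 3 coefficients.
Solving, T(m) = -3m² + 4m - 2.
The constant term is T(0) = -2.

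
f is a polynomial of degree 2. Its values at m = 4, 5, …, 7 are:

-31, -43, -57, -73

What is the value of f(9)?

-111

Write f(m) = am² + bm + c; the 4 given values yield a linear system in the 3 coefficients.
Solving, f(m) = -m² - 3m - 3.
Then f(9) = -111.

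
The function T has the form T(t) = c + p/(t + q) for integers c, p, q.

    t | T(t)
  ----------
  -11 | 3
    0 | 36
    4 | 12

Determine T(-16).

4

(T(t) − c)(t + q) = p for each data point; the three points give a linear system in c and q, then p follows.
Solving: c = 6, q = 1, p = 30, so T(t) = 6 + 30/(t + 1).
Then T(-16) = 6 + 30/(-15) = 4.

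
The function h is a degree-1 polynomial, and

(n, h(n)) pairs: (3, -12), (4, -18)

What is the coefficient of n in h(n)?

-6

Write h(n) = an + b; the 2 given values yield a linear system in the 2 coefficients.
Solving, h(n) = -6n + 6.
The coefficient of n is -6.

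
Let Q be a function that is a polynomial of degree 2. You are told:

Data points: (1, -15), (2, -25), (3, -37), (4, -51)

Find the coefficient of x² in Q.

Write Q(x) = ax² + bx + c; the 4 given values yield a linear system in the 3 coefficients.
Solving, Q(x) = -x² - 7x - 7.
The coefficient of x² is -1.

-1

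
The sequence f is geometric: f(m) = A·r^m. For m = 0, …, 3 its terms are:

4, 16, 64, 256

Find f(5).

Consecutive ratio: 16/4 = 4, and 64/16 = 4, so r = 4.
Then A·4^0 = 4 gives A = 4, and f(m) = 4·4^m.
f(5) = 4·4^5 = 4096.

4096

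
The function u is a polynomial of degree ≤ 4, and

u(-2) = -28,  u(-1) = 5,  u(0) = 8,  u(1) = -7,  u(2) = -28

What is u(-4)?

First differences: 33, 3, -15, -21. Second differences: -30, -18, -6. Third differences: 12, 12.
Level-3 differences are constant, so u has degree 3.
Fitting a degree-3 polynomial gives u(t) = 2t³ - 9t² - 8t + 8.
Then u(-4) = -232.

-232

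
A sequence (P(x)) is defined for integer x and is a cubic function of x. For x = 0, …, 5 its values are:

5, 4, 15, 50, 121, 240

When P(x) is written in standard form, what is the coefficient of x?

Write P(x) = ax³ + bx² + cx + d; the 6 given values yield a linear system in the 4 coefficients.
Solving, P(x) = 2x³ - 3x + 5.
The coefficient of x is -3.

-3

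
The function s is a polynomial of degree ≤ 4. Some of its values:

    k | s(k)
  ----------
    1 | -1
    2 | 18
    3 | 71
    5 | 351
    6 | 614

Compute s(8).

Write s(k) = ak^4 + bk³ + ck² + dk + e; the 5 given values yield a linear system in the 5 coefficients.
Solving, the leading coefficient vanishes, and s(k) = 3k³ - k² + k - 4.
Then s(8) = 1476.

1476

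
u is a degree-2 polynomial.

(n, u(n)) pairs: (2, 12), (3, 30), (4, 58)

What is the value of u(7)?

202

Write u(n) = an² + bn + c; the 3 given values yield a linear system in the 3 coefficients.
Solving, u(n) = 5n² - 7n + 6.
Then u(7) = 202.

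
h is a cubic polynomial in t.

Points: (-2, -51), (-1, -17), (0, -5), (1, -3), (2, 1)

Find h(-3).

-119

First differences: 34, 12, 2, 4. Second differences: -22, -10, 2. Third differences: 12, 12.
Level-3 differences are constant, so h has degree 3.
Fitting a degree-3 polynomial gives h(t) = 2t³ - 5t² + 5t - 5.
Then h(-3) = -119.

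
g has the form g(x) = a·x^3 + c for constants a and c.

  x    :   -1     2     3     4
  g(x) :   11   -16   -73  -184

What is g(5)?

-367

From g(-1) = 11 and g(2) = -16: -1a + c = 11 and 8a + c = -16.
Subtracting: 9a = -27, so a = -3; then c = 11 − (-3)·(-1) = 8.
So g(x) = -3x³ + 8, and g(5) = -367.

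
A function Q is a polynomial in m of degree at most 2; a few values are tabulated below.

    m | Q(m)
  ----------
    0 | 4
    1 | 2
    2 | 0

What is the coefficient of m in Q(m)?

First differences: -2, -2.
Level-1 differences are constant, so Q has degree 1.
Fitting a degree-1 polynomial gives Q(m) = -2m + 4.
The coefficient of m is -2.

-2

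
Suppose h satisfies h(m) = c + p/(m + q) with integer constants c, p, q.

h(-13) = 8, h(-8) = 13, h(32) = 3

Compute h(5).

(h(m) − c)(m + q) = p for each data point; the three points give a linear system in c and q, then p follows.
Solving: c = 4, q = 4, p = -36, so h(m) = 4 − 36/(m + 4).
Then h(5) = 4 − 36/9 = 0.

0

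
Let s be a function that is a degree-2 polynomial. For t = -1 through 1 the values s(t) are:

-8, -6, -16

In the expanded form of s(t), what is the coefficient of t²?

Write s(t) = at² + bt + c; the 3 given values yield a linear system in the 3 coefficients.
Solving, s(t) = -6t² - 4t - 6.
The coefficient of t² is -6.

-6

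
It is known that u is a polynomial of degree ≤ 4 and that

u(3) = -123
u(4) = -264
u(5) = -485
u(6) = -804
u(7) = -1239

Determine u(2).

-44

First differences: -141, -221, -319, -435. Second differences: -80, -98, -116. Third differences: -18, -18.
Level-3 differences are constant, so u has degree 3.
Fitting a degree-3 polynomial gives u(n) = -3n³ - 4n² - 2n.
Then u(2) = -44.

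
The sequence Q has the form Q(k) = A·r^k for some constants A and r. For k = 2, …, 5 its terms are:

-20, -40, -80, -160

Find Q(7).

-640

Consecutive ratio: -40/(-20) = 2, and -80/(-40) = 2, so r = 2.
Then A·2^2 = -20 gives A = -5, and Q(k) = -5·2^k.
Q(7) = -5·2^7 = -640.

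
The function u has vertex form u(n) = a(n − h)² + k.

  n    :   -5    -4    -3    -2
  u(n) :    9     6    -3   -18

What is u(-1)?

First differences -3, -9, -15; second difference -6 = 2a, so a = -3.
Expanding, the n-coefficient is −2ah = 6h; matching it to the data gives h = -5, and then k = 9.
So u(n) = -3(n + 5)² + 9.
u(-1) = -3·4² + 9 = -39.

-39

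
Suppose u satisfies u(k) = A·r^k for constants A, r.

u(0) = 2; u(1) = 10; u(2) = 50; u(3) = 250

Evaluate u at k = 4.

1250

Consecutive ratio: 10/2 = 5, and 50/10 = 5, so r = 5.
Then A·5^0 = 2 gives A = 2, and u(k) = 2·5^k.
u(4) = 2·5^4 = 1250.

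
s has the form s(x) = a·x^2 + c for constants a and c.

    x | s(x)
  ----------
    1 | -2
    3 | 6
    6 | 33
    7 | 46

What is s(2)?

1

From s(1) = -2 and s(3) = 6: 1a + c = -2 and 9a + c = 6.
Subtracting: 8a = 8, so a = 1; then c = -2 − 1·1 = -3.
So s(x) = 1x² − 3, and s(2) = 1.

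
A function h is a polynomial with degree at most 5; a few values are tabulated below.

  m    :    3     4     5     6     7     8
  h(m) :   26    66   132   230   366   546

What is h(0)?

Write h(m) = am^5 + bm^4 + cm³ + dm² + em + p; the 6 given values yield a linear system in the 6 coefficients.
Solving, the top 2 coefficients vanish, and h(m) = m³ + m² - 4m + 2.
The constant term is h(0) = 2.

2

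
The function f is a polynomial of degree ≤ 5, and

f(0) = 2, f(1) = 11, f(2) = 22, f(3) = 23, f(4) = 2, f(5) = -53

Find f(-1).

Write f(n) = an^5 + bn^4 + cn³ + dn² + en + p; the 6 given values yield a linear system in the 6 coefficients.
Solving, the top 2 coefficients vanish, and f(n) = -2n³ + 7n² + 4n + 2.
Then f(-1) = 7.

7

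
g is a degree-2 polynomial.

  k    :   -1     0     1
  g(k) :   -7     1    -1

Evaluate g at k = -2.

Write g(k) = ak² + bk + c; the 3 given values yield a linear system in the 3 coefficients.
Solving, g(k) = -5k² + 3k + 1.
Then g(-2) = -25.

-25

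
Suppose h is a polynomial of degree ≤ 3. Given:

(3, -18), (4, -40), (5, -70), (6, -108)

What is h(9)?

Write h(k) = ak³ + bk² + ck + d; the 4 given values yield a linear system in the 4 coefficients.
Solving, the leading coefficient vanishes, and h(k) = -4k² + 6k.
Then h(9) = -270.

-270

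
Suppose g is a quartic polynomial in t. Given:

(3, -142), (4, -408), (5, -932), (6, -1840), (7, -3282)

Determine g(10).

-12672

Write g(t) = at^4 + bt³ + ct² + dt + e; the 5 given values yield a linear system in the 5 coefficients.
Solving, g(t) = -t^4 - 3t³ + 4t² - 8t + 8.
Then g(10) = -12672.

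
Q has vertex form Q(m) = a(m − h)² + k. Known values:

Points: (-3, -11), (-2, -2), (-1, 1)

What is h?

First differences 9, 3; second difference -6 = 2a, so a = -3.
Expanding, the m-coefficient is −2ah = 6h; matching it to the data gives h = -1, and then k = 1.
So Q(m) = -3(m + 1)² + 1.
Hence h = -1.

-1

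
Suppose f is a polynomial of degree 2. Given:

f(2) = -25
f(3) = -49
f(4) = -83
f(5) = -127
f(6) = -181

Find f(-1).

First differences: -24, -34, -44, -54. Second differences: -10, -10, -10.
Level-2 differences are constant, so f has degree 2.
Fitting a degree-2 polynomial gives f(m) = -5m² + m - 7.
Then f(-1) = -13.

-13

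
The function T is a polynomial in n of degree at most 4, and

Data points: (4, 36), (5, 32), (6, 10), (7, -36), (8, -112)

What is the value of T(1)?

0

Write T(n) = an^4 + bn³ + cn² + dn + e; the 5 given values yield a linear system in the 5 coefficients.
Solving, the leading coefficient vanishes, and T(n) = -n³ + 6n² + 3n - 8.
Then T(1) = 0.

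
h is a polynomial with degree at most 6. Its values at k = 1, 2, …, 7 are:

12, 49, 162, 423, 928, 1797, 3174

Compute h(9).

First differences: 37, 113, 261, 505, 869, 1377. Second differences: 76, 148, 244, 364, 508. Third differences: 72, 96, 120, 144. Fourth differences: 24, 24, 24.
Level-4 differences are constant, so h has degree 4.
Fitting a degree-4 polynomial gives h(k) = k^4 + 2k³ + k² + 5k + 3.
Then h(9) = 8148.

8148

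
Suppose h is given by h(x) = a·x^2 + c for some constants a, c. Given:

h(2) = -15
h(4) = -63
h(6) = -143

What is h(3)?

-35

From h(2) = -15 and h(4) = -63: 4a + c = -15 and 16a + c = -63.
Subtracting: 12a = -48, so a = -4; then c = -15 − (-4)·4 = 1.
So h(x) = -4x² + 1, and h(3) = -35.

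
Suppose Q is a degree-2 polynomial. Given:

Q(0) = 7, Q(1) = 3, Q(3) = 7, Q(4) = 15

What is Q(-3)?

Write Q(n) = an² + bn + c; the 4 given values yield a linear system in the 3 coefficients.
Solving, Q(n) = 2n² - 6n + 7.
Then Q(-3) = 43.

43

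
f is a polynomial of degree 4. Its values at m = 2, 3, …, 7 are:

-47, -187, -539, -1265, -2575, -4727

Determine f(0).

5

Write f(m) = am^4 + bm³ + cm² + dm + e; the 6 given values yield a linear system in the 5 coefficients.
Solving, f(m) = -2m^4 + m³ - 5m² - 4m + 5.
Then f(0) = 5.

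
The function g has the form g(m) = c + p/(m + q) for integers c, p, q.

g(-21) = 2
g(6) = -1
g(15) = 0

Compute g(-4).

(g(m) − c)(m + q) = p for each data point; the three points give a linear system in c and q, then p follows.
Solving: c = 1, q = 3, p = -18, so g(m) = 1 − 18/(m + 3).
Then g(-4) = 1 − 18/(-1) = 19.

19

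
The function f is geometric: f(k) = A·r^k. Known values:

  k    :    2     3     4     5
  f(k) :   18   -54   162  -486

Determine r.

-3

Consecutive ratio: -54/18 = -3, and 162/(-54) = -3, so r = -3.
Then A·(-3)^2 = 18 gives A = 2, and f(k) = 2·(-3)^k.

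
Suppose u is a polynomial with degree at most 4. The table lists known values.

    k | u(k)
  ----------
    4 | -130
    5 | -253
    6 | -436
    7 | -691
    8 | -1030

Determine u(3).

-55

Write u(k) = ak^4 + bk³ + ck² + dk + e; the 5 given values yield a linear system in the 5 coefficients.
Solving, the leading coefficient vanishes, and u(k) = -2k³ - k + 2.
Then u(3) = -55.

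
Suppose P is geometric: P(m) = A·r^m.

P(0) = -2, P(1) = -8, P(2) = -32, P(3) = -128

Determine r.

4

Consecutive ratio: -8/(-2) = 4, and -32/(-8) = 4, so r = 4.
Then A·4^0 = -2 gives A = -2, and P(m) = -2·4^m.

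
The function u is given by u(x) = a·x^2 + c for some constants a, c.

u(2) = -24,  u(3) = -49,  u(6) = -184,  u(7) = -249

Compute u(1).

From u(2) = -24 and u(3) = -49: 4a + c = -24 and 9a + c = -49.
Subtracting: 5a = -25, so a = -5; then c = -24 − (-5)·4 = -4.
So u(x) = -5x² − 4, and u(1) = -9.

-9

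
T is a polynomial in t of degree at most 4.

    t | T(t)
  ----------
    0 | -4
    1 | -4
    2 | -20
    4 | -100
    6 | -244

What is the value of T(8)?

Write T(t) = at^4 + bt³ + ct² + dt + e; the 5 given values yield a linear system in the 5 coefficients.
Solving, the top 2 coefficients vanish, and T(t) = -8t² + 8t - 4.
Then T(8) = -452.

-452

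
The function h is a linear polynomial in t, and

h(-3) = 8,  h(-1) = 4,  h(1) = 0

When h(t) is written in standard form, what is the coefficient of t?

-2

Write h(t) = at + b; the 3 given values yield a linear system in the 2 coefficients.
Solving, h(t) = -2t + 2.
The coefficient of t is -2.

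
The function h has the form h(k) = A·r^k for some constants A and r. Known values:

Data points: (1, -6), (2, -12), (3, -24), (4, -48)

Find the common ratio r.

2

Consecutive ratio: -12/(-6) = 2, and -24/(-12) = 2, so r = 2.
Then A·2^1 = -6 gives A = -3, and h(k) = -3·2^k.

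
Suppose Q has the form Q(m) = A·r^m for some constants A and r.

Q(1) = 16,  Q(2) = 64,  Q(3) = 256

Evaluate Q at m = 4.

1024

Consecutive ratio: 64/16 = 4, and 256/64 = 4, so r = 4.
Then A·4^1 = 16 gives A = 4, and Q(m) = 4·4^m.
Q(4) = 4·4^4 = 1024.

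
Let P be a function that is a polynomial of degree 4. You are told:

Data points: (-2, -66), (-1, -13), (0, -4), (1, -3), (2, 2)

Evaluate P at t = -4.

-568

Write P(t) = at^4 + bt³ + ct² + dt + e; the 5 given values yield a linear system in the 5 coefficients.
Solving, P(t) = -t^4 + 4t³ - 3t² + t - 4.
Then P(-4) = -568.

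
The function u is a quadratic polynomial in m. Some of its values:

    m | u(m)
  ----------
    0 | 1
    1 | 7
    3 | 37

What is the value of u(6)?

127

Write u(m) = am² + bm + c; the 3 given values yield a linear system in the 3 coefficients.
Solving, u(m) = 3m² + 3m + 1.
Then u(6) = 127.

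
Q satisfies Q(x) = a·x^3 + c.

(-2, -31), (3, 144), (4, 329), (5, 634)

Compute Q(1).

14

From Q(-2) = -31 and Q(3) = 144: -8a + c = -31 and 27a + c = 144.
Subtracting: 35a = 175, so a = 5; then c = -31 − 5·(-8) = 9.
So Q(x) = 5x³ + 9, and Q(1) = 14.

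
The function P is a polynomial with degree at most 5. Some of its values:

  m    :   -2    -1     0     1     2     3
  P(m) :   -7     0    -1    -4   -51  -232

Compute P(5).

-1596

First differences: 7, -1, -3, -47, -181. Second differences: -8, -2, -44, -134. Third differences: 6, -42, -90. Fourth differences: -48, -48.
Level-4 differences are constant, so P has degree 4.
Fitting a degree-4 polynomial gives P(m) = -2m^4 - 3m³ + m² + m - 1.
Then P(5) = -1596.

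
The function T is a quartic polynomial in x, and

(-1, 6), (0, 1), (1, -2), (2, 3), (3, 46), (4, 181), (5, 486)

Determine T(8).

First differences: -5, -3, 5, 43, 135, 305. Second differences: 2, 8, 38, 92, 170. Third differences: 6, 30, 54, 78. Fourth differences: 24, 24, 24.
Level-4 differences are constant, so T has degree 4.
Fitting a degree-4 polynomial gives T(x) = x^4 - x³ - 3x + 1.
Then T(8) = 3561.

3561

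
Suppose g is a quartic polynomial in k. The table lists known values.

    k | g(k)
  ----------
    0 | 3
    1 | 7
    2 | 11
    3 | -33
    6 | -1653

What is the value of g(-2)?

-53

Write g(k) = ak^4 + bk³ + ck² + dk + e; the 5 given values yield a linear system in the 5 coefficients.
Solving, g(k) = -2k^4 + 4k³ + 2k² + 3.
Then g(-2) = -53.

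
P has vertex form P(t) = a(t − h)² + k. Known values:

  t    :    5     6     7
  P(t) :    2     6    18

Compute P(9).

66

First differences 4, 12; second difference 8 = 2a, so a = 4.
Expanding, the t-coefficient is −2ah = -8h; matching it to the data gives h = 5, and then k = 2.
So P(t) = 4(t − 5)² + 2.
P(9) = 4·4² + 2 = 66.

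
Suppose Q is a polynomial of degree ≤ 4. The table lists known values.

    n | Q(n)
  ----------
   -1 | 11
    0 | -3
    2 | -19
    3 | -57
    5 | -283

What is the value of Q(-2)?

Write Q(n) = an^4 + bn³ + cn² + dn + e; the 5 given values yield a linear system in the 5 coefficients.
Solving, the leading coefficient vanishes, and Q(n) = -3n³ + 5n² - 6n - 3.
Then Q(-2) = 53.

53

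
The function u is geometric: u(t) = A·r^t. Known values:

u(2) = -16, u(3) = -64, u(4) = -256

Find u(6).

-4096

Consecutive ratio: -64/(-16) = 4, and -256/(-64) = 4, so r = 4.
Then A·4^2 = -16 gives A = -1, and u(t) = -1·4^t.
u(6) = -1·4^6 = -4096.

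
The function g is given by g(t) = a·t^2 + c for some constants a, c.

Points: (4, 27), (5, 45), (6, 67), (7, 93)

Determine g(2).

From g(4) = 27 and g(5) = 45: 16a + c = 27 and 25a + c = 45.
Subtracting: 9a = 18, so a = 2; then c = 27 − 2·16 = -5.
So g(t) = 2t² − 5, and g(2) = 3.

3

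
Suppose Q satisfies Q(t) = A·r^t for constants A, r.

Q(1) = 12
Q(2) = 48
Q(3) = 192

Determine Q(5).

Consecutive ratio: 48/12 = 4, and 192/48 = 4, so r = 4.
Then A·4^1 = 12 gives A = 3, and Q(t) = 3·4^t.
Q(5) = 3·4^5 = 3072.

3072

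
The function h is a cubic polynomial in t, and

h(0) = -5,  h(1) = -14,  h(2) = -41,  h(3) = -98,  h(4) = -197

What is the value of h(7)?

-866

First differences: -9, -27, -57, -99. Second differences: -18, -30, -42. Third differences: -12, -12.
Level-3 differences are constant, so h has degree 3.
Fitting a degree-3 polynomial gives h(t) = -2t³ - 3t² - 4t - 5.
Then h(7) = -866.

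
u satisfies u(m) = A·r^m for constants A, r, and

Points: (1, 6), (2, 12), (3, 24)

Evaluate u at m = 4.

Consecutive ratio: 12/6 = 2, and 24/12 = 2, so r = 2.
Then A·2^1 = 6 gives A = 3, and u(m) = 3·2^m.
u(4) = 3·2^4 = 48.

48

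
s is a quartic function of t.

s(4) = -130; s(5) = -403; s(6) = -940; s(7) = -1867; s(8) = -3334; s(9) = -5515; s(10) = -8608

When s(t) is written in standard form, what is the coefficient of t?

-1

First differences: -273, -537, -927, -1467, -2181, -3093. Second differences: -264, -390, -540, -714, -912. Third differences: -126, -150, -174, -198. Fourth differences: -24, -24, -24.
Level-4 differences are constant, so s has degree 4.
Fitting a degree-4 polynomial gives s(t) = -t^4 + t³ + 4t² - t + 2.
The coefficient of t is -1.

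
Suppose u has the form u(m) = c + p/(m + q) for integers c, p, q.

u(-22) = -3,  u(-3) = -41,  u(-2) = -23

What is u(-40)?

(u(m) − c)(m + q) = p for each data point; the three points give a linear system in c and q, then p follows.
Solving: c = -5, q = 4, p = -36, so u(m) = -5 − 36/(m + 4).
Then u(-40) = -5 − 36/(-36) = -4.

-4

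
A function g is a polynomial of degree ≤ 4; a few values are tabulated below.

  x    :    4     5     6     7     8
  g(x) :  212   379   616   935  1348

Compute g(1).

Write g(x) = ax^4 + bx³ + cx² + dx + e; the 5 given values yield a linear system in the 5 coefficients.
Solving, the leading coefficient vanishes, and g(x) = 2x³ + 5x² + 4.
Then g(1) = 11.

11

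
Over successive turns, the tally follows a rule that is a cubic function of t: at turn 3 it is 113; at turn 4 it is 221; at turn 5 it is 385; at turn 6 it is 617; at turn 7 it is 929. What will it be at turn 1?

17

Write the value at t as Q(t).
Write Q(t) = at³ + bt² + ct + d; the 5 given values yield a linear system in the 4 coefficients.
Solving, Q(t) = 2t³ + 4t² + 6t + 5.
Then Q(1) = 17.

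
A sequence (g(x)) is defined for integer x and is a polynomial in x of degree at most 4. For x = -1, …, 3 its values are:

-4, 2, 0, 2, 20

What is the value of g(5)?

152

Write g(x) = ax^4 + bx³ + cx² + dx + e; the 5 given values yield a linear system in the 5 coefficients.
Solving, the leading coefficient vanishes, and g(x) = 2x³ - 4x² + 2.
Then g(5) = 152.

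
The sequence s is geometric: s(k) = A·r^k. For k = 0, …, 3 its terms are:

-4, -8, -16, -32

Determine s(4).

-64

Consecutive ratio: -8/(-4) = 2, and -16/(-8) = 2, so r = 2.
Then A·2^0 = -4 gives A = -4, and s(k) = -4·2^k.
s(4) = -4·2^4 = -64.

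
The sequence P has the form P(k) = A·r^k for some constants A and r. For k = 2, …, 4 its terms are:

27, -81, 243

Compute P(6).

Consecutive ratio: -81/27 = -3, and 243/(-81) = -3, so r = -3.
Then A·(-3)^2 = 27 gives A = 3, and P(k) = 3·(-3)^k.
P(6) = 3·(-3)^6 = 2187.

2187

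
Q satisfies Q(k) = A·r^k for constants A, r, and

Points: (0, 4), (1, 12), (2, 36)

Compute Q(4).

Consecutive ratio: 12/4 = 3, and 36/12 = 3, so r = 3.
Then A·3^0 = 4 gives A = 4, and Q(k) = 4·3^k.
Q(4) = 4·3^4 = 324.

324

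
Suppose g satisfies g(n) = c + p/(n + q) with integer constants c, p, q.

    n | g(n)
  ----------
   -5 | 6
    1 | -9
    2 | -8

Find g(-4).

16

(g(n) − c)(n + q) = p for each data point; the three points give a linear system in c and q, then p follows.
Solving: c = -4, q = 3, p = -20, so g(n) = -4 − 20/(n + 3).
Then g(-4) = -4 − 20/(-1) = 16.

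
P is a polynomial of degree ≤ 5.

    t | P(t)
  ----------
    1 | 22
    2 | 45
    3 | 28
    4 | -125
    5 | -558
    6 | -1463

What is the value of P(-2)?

First differences: 23, -17, -153, -433, -905. Second differences: -40, -136, -280, -472. Third differences: -96, -144, -192. Fourth differences: -48, -48.
Level-4 differences are constant, so P has degree 4.
Fitting a degree-4 polynomial gives P(t) = -2t^4 + 4t³ + 6t² + 7t + 7.
Then P(-2) = -47.

-47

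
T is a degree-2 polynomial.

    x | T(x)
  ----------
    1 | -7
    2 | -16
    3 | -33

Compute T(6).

-132

Write T(x) = ax² + bx + c; the 3 given values yield a linear system in the 3 coefficients.
Solving, T(x) = -4x² + 3x - 6.
Then T(6) = -132.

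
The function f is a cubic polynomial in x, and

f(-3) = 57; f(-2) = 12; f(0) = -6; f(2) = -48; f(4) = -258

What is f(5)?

-471

Write f(x) = ax³ + bx² + cx + d; the 5 given values yield a linear system in the 4 coefficients.
Solving, f(x) = -3x³ - 3x² - 3x - 6.
Then f(5) = -471.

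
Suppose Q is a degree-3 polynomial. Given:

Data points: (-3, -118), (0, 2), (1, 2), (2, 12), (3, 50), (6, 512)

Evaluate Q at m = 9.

Write Q(m) = am³ + bm² + cm + d; the 6 given values yield a linear system in the 4 coefficients.
Solving, Q(m) = 3m³ - 4m² + m + 2.
Then Q(9) = 1874.

1874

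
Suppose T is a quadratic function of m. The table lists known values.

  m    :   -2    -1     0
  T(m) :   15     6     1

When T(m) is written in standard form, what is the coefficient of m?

Write T(m) = am² + bm + c; the 3 given values yield a linear system in the 3 coefficients.
Solving, T(m) = 2m² - 3m + 1.
The coefficient of m is -3.

-3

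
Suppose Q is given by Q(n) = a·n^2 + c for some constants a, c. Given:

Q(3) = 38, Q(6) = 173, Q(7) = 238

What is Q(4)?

From Q(3) = 38 and Q(6) = 173: 9a + c = 38 and 36a + c = 173.
Subtracting: 27a = 135, so a = 5; then c = 38 − 5·9 = -7.
So Q(n) = 5n² − 7, and Q(4) = 73.

73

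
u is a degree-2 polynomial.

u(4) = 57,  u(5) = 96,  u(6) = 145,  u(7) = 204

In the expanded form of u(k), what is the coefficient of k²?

5

First differences: 39, 49, 59. Second differences: 10, 10.
Level-2 differences are constant, so u has degree 2.
Fitting a degree-2 polynomial gives u(k) = 5k² - 6k + 1.
The coefficient of k² is 5.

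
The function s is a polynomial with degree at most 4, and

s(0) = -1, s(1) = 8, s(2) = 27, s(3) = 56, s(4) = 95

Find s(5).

First differences: 9, 19, 29, 39. Second differences: 10, 10, 10.
Level-2 differences are constant, so s has degree 2.
Fitting a degree-2 polynomial gives s(t) = 5t² + 4t - 1.
Then s(5) = 144.

144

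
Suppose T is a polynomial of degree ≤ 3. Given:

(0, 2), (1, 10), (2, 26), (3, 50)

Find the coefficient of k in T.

First differences: 8, 16, 24. Second differences: 8, 8.
Level-2 differences are constant, so T has degree 2.
Fitting a degree-2 polynomial gives T(k) = 4k² + 4k + 2.
The coefficient of k is 4.

4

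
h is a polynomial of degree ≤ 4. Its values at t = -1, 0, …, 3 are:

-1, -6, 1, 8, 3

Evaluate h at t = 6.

-204

First differences: -5, 7, 7, -5. Second differences: 12, 0, -12. Third differences: -12, -12.
Level-3 differences are constant, so h has degree 3.
Fitting a degree-3 polynomial gives h(t) = -2t³ + 6t² + 3t - 6.
Then h(6) = -204.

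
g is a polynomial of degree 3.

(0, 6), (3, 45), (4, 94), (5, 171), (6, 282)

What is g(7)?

433

Write g(k) = ak³ + bk² + ck + d; the 5 given values yield a linear system in the 4 coefficients.
Solving, g(k) = k³ + 2k² - 2k + 6.
Then g(7) = 433.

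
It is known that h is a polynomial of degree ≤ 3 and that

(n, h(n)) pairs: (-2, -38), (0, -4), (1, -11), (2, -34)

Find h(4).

Write h(n) = an³ + bn² + cn + d; the 4 given values yield a linear system in the 4 coefficients.
Solving, the leading coefficient vanishes, and h(n) = -8n² + n - 4.
Then h(4) = -128.

-128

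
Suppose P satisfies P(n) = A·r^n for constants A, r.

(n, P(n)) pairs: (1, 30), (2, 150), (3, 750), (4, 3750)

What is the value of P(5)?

18750

Consecutive ratio: 150/30 = 5, and 750/150 = 5, so r = 5.
Then A·5^1 = 30 gives A = 6, and P(n) = 6·5^n.
P(5) = 6·5^5 = 18750.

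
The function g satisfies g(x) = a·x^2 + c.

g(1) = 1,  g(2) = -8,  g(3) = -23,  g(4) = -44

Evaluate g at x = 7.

From g(1) = 1 and g(2) = -8: 1a + c = 1 and 4a + c = -8.
Subtracting: 3a = -9, so a = -3; then c = 1 − (-3)·1 = 4.
So g(x) = -3x² + 4, and g(7) = -143.

-143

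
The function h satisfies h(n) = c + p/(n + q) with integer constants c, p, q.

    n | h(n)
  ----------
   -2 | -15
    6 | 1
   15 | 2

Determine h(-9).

(h(n) − c)(n + q) = p for each data point; the three points give a linear system in c and q, then p follows.
Solving: c = 3, q = 3, p = -18, so h(n) = 3 − 18/(n + 3).
Then h(-9) = 3 − 18/(-6) = 6.

6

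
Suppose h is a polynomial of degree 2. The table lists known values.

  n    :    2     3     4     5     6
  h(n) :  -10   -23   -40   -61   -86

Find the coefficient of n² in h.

First differences: -13, -17, -21, -25. Second differences: -4, -4, -4.
Level-2 differences are constant, so h has degree 2.
Fitting a degree-2 polynomial gives h(n) = -2n² - 3n + 4.
The coefficient of n² is -2.

-2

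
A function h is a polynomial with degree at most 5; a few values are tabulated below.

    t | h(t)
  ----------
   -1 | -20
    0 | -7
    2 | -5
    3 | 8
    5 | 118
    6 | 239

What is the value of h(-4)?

Write h(t) = at^5 + bt^4 + ct³ + dt² + et + p; the 6 given values yield a linear system in the 6 coefficients.
Solving, the top 2 coefficients vanish, and h(t) = 2t³ - 6t² + 5t - 7.
Then h(-4) = -251.

-251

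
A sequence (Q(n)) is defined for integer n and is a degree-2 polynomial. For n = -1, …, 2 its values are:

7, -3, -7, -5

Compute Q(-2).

First differences: -10, -4, 2. Second differences: 6, 6.
Level-2 differences are constant, so Q has degree 2.
Fitting a degree-2 polynomial gives Q(n) = 3n² - 7n - 3.
Then Q(-2) = 23.

23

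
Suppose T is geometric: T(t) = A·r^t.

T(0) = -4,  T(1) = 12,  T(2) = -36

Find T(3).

108

Consecutive ratio: 12/(-4) = -3, and -36/12 = -3, so r = -3.
Then A·(-3)^0 = -4 gives A = -4, and T(t) = -4·(-3)^t.
T(3) = -4·(-3)^3 = 108.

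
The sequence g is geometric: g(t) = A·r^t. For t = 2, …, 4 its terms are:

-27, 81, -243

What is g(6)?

-2187

Consecutive ratio: 81/(-27) = -3, and -243/81 = -3, so r = -3.
Then A·(-3)^2 = -27 gives A = -3, and g(t) = -3·(-3)^t.
g(6) = -3·(-3)^6 = -2187.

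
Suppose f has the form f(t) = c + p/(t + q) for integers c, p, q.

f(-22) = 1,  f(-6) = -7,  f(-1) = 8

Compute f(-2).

(f(t) − c)(t + q) = p for each data point; the three points give a linear system in c and q, then p follows.
Solving: c = 2, q = 4, p = 18, so f(t) = 2 + 18/(t + 4).
Then f(-2) = 2 + 18/2 = 11.

11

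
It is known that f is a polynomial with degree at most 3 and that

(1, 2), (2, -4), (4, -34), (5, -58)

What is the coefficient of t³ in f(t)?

0

Write f(t) = at³ + bt² + ct + d; the 4 given values yield a linear system in the 4 coefficients.
Solving, the leading coefficient vanishes, and f(t) = -3t² + 3t + 2.
The coefficient of t³ is 0.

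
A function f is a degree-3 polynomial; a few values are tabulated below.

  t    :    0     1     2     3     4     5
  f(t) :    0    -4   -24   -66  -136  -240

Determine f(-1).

Write f(t) = at³ + bt² + ct + d; the 6 given values yield a linear system in the 4 coefficients.
Solving, f(t) = -t³ - 5t² + 2t.
Then f(-1) = -6.

-6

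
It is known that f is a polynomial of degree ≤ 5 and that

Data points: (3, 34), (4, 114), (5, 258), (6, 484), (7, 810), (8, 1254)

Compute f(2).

Write f(k) = ak^5 + bk^4 + ck³ + dk² + ek + p; the 6 given values yield a linear system in the 6 coefficients.
Solving, the top 2 coefficients vanish, and f(k) = 3k³ - 4k² - 3k - 2.
Then f(2) = 0.

0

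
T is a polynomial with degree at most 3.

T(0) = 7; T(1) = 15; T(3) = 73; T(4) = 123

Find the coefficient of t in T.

1

Write T(t) = at³ + bt² + ct + d; the 4 given values yield a linear system in the 4 coefficients.
Solving, the leading coefficient vanishes, and T(t) = 7t² + t + 7.
The coefficient of t is 1.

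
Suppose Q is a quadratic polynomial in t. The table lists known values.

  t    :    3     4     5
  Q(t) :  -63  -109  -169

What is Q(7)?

Write Q(t) = at² + bt + c; the 3 given values yield a linear system in the 3 coefficients.
Solving, Q(t) = -7t² + 3t - 9.
Then Q(7) = -331.

-331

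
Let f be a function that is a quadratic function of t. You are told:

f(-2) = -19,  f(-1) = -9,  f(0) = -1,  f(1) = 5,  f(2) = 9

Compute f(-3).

First differences: 10, 8, 6, 4. Second differences: -2, -2, -2.
Level-2 differences are constant, so f has degree 2.
Fitting a degree-2 polynomial gives f(t) = -t² + 7t - 1.
Then f(-3) = -31.

-31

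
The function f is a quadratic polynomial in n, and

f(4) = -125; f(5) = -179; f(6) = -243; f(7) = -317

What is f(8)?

Write f(n) = an² + bn + c; the 4 given values yield a linear system in the 3 coefficients.
Solving, f(n) = -5n² - 9n - 9.
Then f(8) = -401.

-401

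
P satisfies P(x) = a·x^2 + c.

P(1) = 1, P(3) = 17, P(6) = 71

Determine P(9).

161

From P(1) = 1 and P(3) = 17: 1a + c = 1 and 9a + c = 17.
Subtracting: 8a = 16, so a = 2; then c = 1 − 2·1 = -1.
So P(x) = 2x² − 1, and P(9) = 161.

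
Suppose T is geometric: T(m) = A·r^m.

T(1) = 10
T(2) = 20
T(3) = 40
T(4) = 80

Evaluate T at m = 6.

320

Consecutive ratio: 20/10 = 2, and 40/20 = 2, so r = 2.
Then A·2^1 = 10 gives A = 5, and T(m) = 5·2^m.
T(6) = 5·2^6 = 320.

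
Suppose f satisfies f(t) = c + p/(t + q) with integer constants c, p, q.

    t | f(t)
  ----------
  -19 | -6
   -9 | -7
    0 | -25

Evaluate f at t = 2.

(f(t) − c)(t + q) = p for each data point; the three points give a linear system in c and q, then p follows.
Solving: c = -5, q = -1, p = 20, so f(t) = -5 + 20/(t − 1).
Then f(2) = -5 + 20/1 = 15.

15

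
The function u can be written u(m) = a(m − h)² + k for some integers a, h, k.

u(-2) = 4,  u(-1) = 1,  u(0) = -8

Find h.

First differences -3, -9; second difference -6 = 2a, so a = -3.
Expanding, the m-coefficient is −2ah = 6h; matching it to the data gives h = -2, and then k = 4.
So u(m) = -3(m + 2)² + 4.
Hence h = -2.

-2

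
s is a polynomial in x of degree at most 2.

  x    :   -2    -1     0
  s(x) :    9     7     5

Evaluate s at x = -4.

Write s(x) = ax² + bx + c; the 3 given values yield a linear system in the 3 coefficients.
Solving, the leading coefficient vanishes, and s(x) = -2x + 5.
Then s(-4) = 13.

13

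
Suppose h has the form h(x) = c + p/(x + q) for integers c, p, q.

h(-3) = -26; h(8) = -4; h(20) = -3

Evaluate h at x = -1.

-10

(h(x) − c)(x + q) = p for each data point; the three points give a linear system in c and q, then p follows.
Solving: c = -2, q = 4, p = -24, so h(x) = -2 − 24/(x + 4).
Then h(-1) = -2 − 24/3 = -10.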